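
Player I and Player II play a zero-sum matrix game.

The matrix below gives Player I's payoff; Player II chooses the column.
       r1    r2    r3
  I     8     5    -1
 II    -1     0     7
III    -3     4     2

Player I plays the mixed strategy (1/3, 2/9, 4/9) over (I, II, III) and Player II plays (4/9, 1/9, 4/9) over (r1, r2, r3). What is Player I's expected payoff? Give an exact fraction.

Against (4/9, 1/9, 4/9), each row's expected payoff is I: 11/3; II: 8/3; III: 0.
Taking the (1/3, 2/9, 4/9)-weighted average: (1/3)·(11/3) + (2/9)·(8/3) + (4/9)·(0) = 49/27.

49/27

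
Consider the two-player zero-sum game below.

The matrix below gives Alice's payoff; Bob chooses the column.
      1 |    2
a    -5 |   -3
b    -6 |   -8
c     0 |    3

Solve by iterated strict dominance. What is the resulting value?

Row b is strictly dominated by row a (-5>-6, -3>-8); eliminate b.
Column 2 is strictly dominated by 1 for Bob (-5<-3, 0<3); eliminate 2.
Row a is strictly dominated by row c (0>-5); eliminate a.
Only (c, 1) remains, with payoff 0.

0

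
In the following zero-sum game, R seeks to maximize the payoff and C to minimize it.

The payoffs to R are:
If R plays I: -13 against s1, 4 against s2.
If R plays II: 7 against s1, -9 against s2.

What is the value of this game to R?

Row minima are -13 and -9, so R's maximin is -9; column maxima are 7 and 4, so C's minimax is 4. These differ, so the equilibrium is in mixed strategies.
Let R play I with probability p. C is indifferent when −13p + 7(1−p) = 4p − 9(1−p), giving p = 16/33.
Let C play s1 with probability q. R is indifferent when −13q + 4(1−q) = 7q − 9(1−q), giving q = 13/33.
The value is -13·(13/33) + (4)·(20/33) = -89/33.

-89/33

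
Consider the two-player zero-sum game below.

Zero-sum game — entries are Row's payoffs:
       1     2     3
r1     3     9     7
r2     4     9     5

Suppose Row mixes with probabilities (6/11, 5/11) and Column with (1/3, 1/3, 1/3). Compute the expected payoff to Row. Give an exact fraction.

Against (1/3, 1/3, 1/3), each row's expected payoff is r1: 19/3; r2: 6.
Taking the (6/11, 5/11)-weighted average: (6/11)·(19/3) + (5/11)·(6) = 68/11.

68/11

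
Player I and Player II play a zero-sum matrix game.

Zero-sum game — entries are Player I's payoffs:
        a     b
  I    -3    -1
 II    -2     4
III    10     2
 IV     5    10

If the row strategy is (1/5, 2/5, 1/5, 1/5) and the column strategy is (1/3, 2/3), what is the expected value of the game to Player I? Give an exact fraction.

Against (1/3, 2/3), each row's expected payoff is I: -5/3; II: 2; III: 14/3; IV: 25/3.
Taking the (1/5, 2/5, 1/5, 1/5)-weighted average: (1/5)·(-5/3) + (2/5)·(2) + (1/5)·(14/3) + (1/5)·(25/3) = 46/15.

46/15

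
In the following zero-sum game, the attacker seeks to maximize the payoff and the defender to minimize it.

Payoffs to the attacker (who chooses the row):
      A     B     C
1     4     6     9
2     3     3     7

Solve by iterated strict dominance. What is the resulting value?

4

Column C is strictly dominated by A for the defender (4<9, 3<7); eliminate C.
Row 2 is strictly dominated by row 1 (4>3, 6>3); eliminate 2.
Column B is strictly dominated by A for the defender (4<6); eliminate B.
Only (1, A) remains, with payoff 4.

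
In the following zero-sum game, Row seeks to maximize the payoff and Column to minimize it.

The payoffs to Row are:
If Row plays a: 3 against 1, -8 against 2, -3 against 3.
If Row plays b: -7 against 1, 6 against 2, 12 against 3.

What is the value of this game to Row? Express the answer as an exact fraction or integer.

-19/12

Column 3 is strictly dominated by 2 for Column (it gives Row more in every row).
The remaining 2×2 game on (a, b) × (1, 2) has no saddle point. Let Row play a with probability p; indifference gives 3p − 7(1−p) = −8p + 6(1−p), so p = 13/24.
Similarly Column's optimal q on 1 is 7/12, and the value is 3·(7/12) + (-8)·(5/12) = -19/12.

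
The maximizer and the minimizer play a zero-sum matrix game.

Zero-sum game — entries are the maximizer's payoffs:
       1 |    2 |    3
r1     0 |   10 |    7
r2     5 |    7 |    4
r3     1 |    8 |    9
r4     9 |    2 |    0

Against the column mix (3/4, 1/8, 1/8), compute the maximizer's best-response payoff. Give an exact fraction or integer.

r1: (0)·(3/4) + (10)·(1/8) + (7)·(1/8) = 17/8.
r2: (5)·(3/4) + (7)·(1/8) + (4)·(1/8) = 41/8.
r3: (1)·(3/4) + (8)·(1/8) + (9)·(1/8) = 23/8.
r4: (9)·(3/4) + (2)·(1/8) + (0)·(1/8) = 7.
The best pure response is r4 with expected payoff 7.

7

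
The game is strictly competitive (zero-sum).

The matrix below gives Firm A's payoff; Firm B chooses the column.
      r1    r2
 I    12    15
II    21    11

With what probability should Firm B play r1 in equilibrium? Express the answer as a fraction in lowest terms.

Row minima are 12 and 11, so Firm A's maximin is 12; column maxima are 21 and 15, so Firm B's minimax is 15. These differ, so the equilibrium is in mixed strategies.
Let Firm B play r1 with probability q. Firm A is indifferent when 12q + 15(1−q) = 21q + 11(1−q), giving q = 4/13.

4/13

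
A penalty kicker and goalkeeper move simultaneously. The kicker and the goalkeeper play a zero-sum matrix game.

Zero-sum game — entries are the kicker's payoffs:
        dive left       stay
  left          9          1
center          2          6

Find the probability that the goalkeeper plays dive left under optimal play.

Row minima are 1 and 2, so the kicker's maximin is 2; column maxima are 9 and 6, so the goalkeeper's minimax is 6. These differ, so the equilibrium is in mixed strategies.
Let the goalkeeper play dive left with probability q. The kicker is indifferent when 9q + (1−q) = 2q + 6(1−q), giving q = 5/12.

5/12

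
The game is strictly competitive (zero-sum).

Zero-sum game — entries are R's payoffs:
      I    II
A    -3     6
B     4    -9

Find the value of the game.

-3/22

Row minima are -3 and -9, so R's maximin is -3; column maxima are 4 and 6, so C's minimax is 4. These differ, so the equilibrium is in mixed strategies.
Let R play A with probability p. C is indifferent when −3p + 4(1−p) = 6p − 9(1−p), giving p = 13/22.
Let C play I with probability q. R is indifferent when −3q + 6(1−q) = 4q − 9(1−q), giving q = 15/22.
The value is -3·(15/22) + (6)·(7/22) = -3/22.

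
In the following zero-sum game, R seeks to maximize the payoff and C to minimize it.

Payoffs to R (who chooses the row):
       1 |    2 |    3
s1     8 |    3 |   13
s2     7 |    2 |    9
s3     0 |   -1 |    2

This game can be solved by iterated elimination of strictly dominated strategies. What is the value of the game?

Row s2 is strictly dominated by row s1 (8>7, 3>2, 13>9); eliminate s2.
Row s3 is strictly dominated by row s1 (8>0, 3>-1, 13>2); eliminate s3.
Column 1 is strictly dominated by 2 for C (3<8); eliminate 1.
Column 3 is strictly dominated by 2 for C (3<13); eliminate 3.
Only (s1, 2) remains, with payoff 3.

3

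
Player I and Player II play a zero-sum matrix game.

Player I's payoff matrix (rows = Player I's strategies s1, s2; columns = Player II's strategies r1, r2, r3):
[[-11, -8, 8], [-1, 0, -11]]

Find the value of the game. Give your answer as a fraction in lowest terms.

Column r2 is strictly dominated by r1 for Player II (it gives Player I more in every row).
The remaining 2×2 game on (s1, s2) × (r1, r3) has no saddle point. Let Player I play s1 with probability p; indifference gives −11p − (1−p) = 8p − 11(1−p), so p = 10/29.
Similarly Player II's optimal q on r1 is 19/29, and the value is -11·(19/29) + (8)·(10/29) = -129/29.

-129/29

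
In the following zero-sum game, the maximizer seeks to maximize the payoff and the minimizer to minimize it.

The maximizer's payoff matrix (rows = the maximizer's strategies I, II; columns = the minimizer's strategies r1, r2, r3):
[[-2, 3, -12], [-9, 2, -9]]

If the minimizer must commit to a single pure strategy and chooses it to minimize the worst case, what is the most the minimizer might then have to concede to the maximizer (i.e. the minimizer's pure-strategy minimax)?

-9

The worst case (largest entry) in each column is r1: -2, r2: 3, r3: -9.
The best (smallest) of these is -9.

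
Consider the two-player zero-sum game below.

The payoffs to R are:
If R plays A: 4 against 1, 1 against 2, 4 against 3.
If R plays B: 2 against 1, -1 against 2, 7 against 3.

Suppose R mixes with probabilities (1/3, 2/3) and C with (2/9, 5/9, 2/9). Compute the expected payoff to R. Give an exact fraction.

Against (2/9, 5/9, 2/9), each row's expected payoff is A: 7/3; B: 13/9.
Taking the (1/3, 2/3)-weighted average: (1/3)·(7/3) + (2/3)·(13/9) = 47/27.

47/27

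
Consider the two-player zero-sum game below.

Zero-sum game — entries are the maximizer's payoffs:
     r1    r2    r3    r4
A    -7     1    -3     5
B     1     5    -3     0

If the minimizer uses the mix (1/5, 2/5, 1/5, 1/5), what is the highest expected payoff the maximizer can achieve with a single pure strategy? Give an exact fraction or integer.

8/5

A: (-7)·(1/5) + (1)·(2/5) + (-3)·(1/5) + (5)·(1/5) = -3/5.
B: (1)·(1/5) + (5)·(2/5) + (-3)·(1/5) + (0)·(1/5) = 8/5.
The best pure response is B with expected payoff 8/5.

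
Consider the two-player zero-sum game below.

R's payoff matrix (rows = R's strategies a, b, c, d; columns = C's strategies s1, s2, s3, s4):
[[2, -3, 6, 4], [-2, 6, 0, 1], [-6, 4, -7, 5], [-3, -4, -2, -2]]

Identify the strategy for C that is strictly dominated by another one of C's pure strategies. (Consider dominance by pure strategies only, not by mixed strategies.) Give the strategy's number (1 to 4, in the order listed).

4

C prefers columns that give R less. Compare s4 with s1: 2 < 4, -2 < 1, -6 < 5, -3 < -2.
So s1 strictly dominates s4 for C; s4 is strictly dominated.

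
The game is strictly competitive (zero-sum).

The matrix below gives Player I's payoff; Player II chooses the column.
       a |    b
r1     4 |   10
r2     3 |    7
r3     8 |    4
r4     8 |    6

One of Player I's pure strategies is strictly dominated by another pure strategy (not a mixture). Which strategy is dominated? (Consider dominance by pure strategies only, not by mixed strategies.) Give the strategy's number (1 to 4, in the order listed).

Compare r2 with r1: 4 > 3, 10 > 7.
So r1 strictly dominates r2 for Player I; r2 is strictly dominated.

2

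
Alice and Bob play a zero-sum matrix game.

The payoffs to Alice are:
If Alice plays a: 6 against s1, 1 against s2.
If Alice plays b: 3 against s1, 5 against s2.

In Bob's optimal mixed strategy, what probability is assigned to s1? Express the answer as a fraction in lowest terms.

Row minima are 1 and 3, so Alice's maximin is 3; column maxima are 6 and 5, so Bob's minimax is 5. These differ, so the equilibrium is in mixed strategies.
Let Bob play s1 with probability q. Alice is indifferent when 6q + (1−q) = 3q + 5(1−q), giving q = 4/7.

4/7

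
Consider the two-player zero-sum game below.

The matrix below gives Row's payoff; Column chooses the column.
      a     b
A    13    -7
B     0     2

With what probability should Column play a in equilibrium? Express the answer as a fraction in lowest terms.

Row minima are -7 and 0, so Row's maximin is 0; column maxima are 13 and 2, so Column's minimax is 2. These differ, so the equilibrium is in mixed strategies.
Let Column play a with probability q. Row is indifferent when 13q − 7(1−q) = 2(1−q), giving q = 9/22.

9/22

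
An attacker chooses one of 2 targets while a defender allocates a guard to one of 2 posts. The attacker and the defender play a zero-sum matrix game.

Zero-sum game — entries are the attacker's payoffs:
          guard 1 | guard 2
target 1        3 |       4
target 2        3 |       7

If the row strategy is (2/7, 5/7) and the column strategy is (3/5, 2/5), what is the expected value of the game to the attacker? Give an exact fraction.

149/35

Against (3/5, 2/5), each row's expected payoff is target 1: 17/5; target 2: 23/5.
Taking the (2/7, 5/7)-weighted average: (2/7)·(17/5) + (5/7)·(23/5) = 149/35.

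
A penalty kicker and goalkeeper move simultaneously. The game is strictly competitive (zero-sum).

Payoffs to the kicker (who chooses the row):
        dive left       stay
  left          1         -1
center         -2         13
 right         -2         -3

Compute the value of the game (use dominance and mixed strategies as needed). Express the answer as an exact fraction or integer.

11/17

Row right is strictly dominated by row left, so the kicker never plays it.
The remaining 2×2 game on (left, center) × (dive left, stay) has no saddle point. Let the kicker play left with probability p; indifference gives p − 2(1−p) = −p + 13(1−p), so p = 15/17.
Similarly the goalkeeper's optimal q on dive left is 14/17, and the value is 1·(14/17) + (-1)·(3/17) = 11/17.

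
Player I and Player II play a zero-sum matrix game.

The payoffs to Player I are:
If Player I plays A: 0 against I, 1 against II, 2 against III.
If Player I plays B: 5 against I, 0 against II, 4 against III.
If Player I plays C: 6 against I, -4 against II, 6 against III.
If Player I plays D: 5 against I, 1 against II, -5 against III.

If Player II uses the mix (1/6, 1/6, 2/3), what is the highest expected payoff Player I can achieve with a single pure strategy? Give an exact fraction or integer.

A: (0)·(1/6) + (1)·(1/6) + (2)·(2/3) = 3/2.
B: (5)·(1/6) + (0)·(1/6) + (4)·(2/3) = 7/2.
C: (6)·(1/6) + (-4)·(1/6) + (6)·(2/3) = 13/3.
D: (5)·(1/6) + (1)·(1/6) + (-5)·(2/3) = -7/3.
The best pure response is C with expected payoff 13/3.

13/3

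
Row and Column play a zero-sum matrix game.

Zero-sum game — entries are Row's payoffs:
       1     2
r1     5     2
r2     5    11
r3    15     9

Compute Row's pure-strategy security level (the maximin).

9

The worst-case payoff for each row is r1: 2, r2: 5, r3: 9.
The best of these is 9.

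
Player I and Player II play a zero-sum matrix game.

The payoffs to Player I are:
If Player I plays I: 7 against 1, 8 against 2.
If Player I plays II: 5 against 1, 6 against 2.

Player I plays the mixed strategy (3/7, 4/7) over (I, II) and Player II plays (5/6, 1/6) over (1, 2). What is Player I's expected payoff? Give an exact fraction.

253/42

Against (5/6, 1/6), each row's expected payoff is I: 43/6; II: 31/6.
Taking the (3/7, 4/7)-weighted average: (3/7)·(43/6) + (4/7)·(31/6) = 253/42.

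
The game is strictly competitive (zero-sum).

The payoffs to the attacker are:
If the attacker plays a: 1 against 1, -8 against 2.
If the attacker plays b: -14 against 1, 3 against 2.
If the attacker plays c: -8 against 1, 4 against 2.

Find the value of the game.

Row b is strictly dominated by row c, so the attacker never plays it.
The remaining 2×2 game on (a, c) × (1, 2) has no saddle point. Let the attacker play a with probability p; indifference gives p − 8(1−p) = −8p + 4(1−p), so p = 4/7.
Similarly the defender's optimal q on 1 is 4/7, and the value is 1·(4/7) + (-8)·(3/7) = -20/7.

-20/7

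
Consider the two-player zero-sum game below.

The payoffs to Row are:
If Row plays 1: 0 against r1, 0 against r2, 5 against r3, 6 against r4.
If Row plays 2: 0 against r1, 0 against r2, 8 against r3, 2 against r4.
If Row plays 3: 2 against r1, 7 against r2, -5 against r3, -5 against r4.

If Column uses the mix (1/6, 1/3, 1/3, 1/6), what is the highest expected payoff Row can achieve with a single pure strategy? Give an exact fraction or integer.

1: (0)·(1/6) + (0)·(1/3) + (5)·(1/3) + (6)·(1/6) = 8/3.
2: (0)·(1/6) + (0)·(1/3) + (8)·(1/3) + (2)·(1/6) = 3.
3: (2)·(1/6) + (7)·(1/3) + (-5)·(1/3) + (-5)·(1/6) = 1/6.
The best pure response is 2 with expected payoff 3.

3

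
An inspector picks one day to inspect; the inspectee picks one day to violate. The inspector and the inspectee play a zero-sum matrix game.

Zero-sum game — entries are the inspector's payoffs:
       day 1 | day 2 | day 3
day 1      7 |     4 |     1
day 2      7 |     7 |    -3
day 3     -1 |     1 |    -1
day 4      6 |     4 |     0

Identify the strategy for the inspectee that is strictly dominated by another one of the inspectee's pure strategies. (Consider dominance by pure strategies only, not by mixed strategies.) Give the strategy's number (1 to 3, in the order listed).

The inspectee prefers columns that give the inspector less. Compare day 2 with day 3: 1 < 4, -3 < 7, -1 < 1, 0 < 4.
So day 3 strictly dominates day 2 for the inspectee; day 2 is strictly dominated.

2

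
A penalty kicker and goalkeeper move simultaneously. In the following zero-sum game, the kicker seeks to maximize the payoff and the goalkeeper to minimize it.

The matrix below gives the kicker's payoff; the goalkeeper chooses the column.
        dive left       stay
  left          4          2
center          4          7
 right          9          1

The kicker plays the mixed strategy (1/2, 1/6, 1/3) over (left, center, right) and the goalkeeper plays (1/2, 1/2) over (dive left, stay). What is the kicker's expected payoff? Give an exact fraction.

49/12

Against (1/2, 1/2), each row's expected payoff is left: 3; center: 11/2; right: 5.
Taking the (1/2, 1/6, 1/3)-weighted average: (1/2)·(3) + (1/6)·(11/2) + (1/3)·(5) = 49/12.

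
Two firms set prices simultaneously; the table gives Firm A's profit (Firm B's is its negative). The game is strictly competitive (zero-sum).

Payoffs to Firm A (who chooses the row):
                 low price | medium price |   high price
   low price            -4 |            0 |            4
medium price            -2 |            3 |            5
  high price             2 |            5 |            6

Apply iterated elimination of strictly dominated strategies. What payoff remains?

2

Row medium price is strictly dominated by row high price (2>-2, 5>3, 6>5); eliminate medium price.
Row low price is strictly dominated by row high price (2>-4, 5>0, 6>4); eliminate low price.
Column medium price is strictly dominated by low price for Firm B (2<5); eliminate medium price.
Column high price is strictly dominated by low price for Firm B (2<6); eliminate high price.
Only (high price, low price) remains, with payoff 2.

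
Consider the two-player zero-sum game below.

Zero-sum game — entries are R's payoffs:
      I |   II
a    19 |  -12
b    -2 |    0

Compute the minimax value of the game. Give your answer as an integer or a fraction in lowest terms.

Row minima are -12 and -2, so R's maximin is -2; column maxima are 19 and 0, so C's minimax is 0. These differ, so the equilibrium is in mixed strategies.
Let R play a with probability p. C is indifferent when 19p − 2(1−p) = −12p, giving p = 2/33.
Let C play I with probability q. R is indifferent when 19q − 12(1−q) = −2q, giving q = 4/11.
The value is 19·(4/11) + (-12)·(7/11) = -8/11.

-8/11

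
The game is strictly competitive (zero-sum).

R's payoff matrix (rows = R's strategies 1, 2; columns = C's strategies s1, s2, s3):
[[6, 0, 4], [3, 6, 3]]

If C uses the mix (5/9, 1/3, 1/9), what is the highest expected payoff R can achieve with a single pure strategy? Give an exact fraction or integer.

1: (6)·(5/9) + (0)·(1/3) + (4)·(1/9) = 34/9.
2: (3)·(5/9) + (6)·(1/3) + (3)·(1/9) = 4.
The best pure response is 2 with expected payoff 4.

4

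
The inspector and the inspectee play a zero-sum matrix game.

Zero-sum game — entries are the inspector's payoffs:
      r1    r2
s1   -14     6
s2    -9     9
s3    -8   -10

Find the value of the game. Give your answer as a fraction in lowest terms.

-81/10

Row s1 is strictly dominated by row s2, so the inspector never plays it.
The remaining 2×2 game on (s2, s3) × (r1, r2) has no saddle point. Let the inspector play s2 with probability p; indifference gives −9p − 8(1−p) = 9p − 10(1−p), so p = 1/10.
Similarly the inspectee's optimal q on r1 is 19/20, and the value is -9·(19/20) + (9)·(1/20) = -81/10.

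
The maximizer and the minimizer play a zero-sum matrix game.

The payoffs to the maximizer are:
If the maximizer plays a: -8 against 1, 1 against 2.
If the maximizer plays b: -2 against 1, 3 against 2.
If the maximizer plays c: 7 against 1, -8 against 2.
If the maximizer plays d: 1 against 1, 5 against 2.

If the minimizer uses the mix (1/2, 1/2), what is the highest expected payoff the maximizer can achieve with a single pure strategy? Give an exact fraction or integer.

a: (-8)·(1/2) + (1)·(1/2) = -7/2.
b: (-2)·(1/2) + (3)·(1/2) = 1/2.
c: (7)·(1/2) + (-8)·(1/2) = -1/2.
d: (1)·(1/2) + (5)·(1/2) = 3.
The best pure response is d with expected payoff 3.

3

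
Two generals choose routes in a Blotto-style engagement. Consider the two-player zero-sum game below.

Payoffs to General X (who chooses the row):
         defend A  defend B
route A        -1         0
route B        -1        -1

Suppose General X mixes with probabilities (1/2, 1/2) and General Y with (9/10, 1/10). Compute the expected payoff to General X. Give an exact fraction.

Against (9/10, 1/10), each row's expected payoff is route A: -9/10; route B: -1.
Taking the (1/2, 1/2)-weighted average: (1/2)·(-9/10) + (1/2)·(-1) = -19/20.

-19/20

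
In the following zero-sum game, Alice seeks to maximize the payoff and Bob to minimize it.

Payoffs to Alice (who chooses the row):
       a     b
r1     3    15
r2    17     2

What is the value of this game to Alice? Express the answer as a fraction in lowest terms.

Row minima are 3 and 2, so Alice's maximin is 3; column maxima are 17 and 15, so Bob's minimax is 15. These differ, so the equilibrium is in mixed strategies.
Let Alice play r1 with probability p. Bob is indifferent when 3p + 17(1−p) = 15p + 2(1−p), giving p = 5/9.
Let Bob play a with probability q. Alice is indifferent when 3q + 15(1−q) = 17q + 2(1−q), giving q = 13/27.
The value is 3·(13/27) + (15)·(14/27) = 83/9.

83/9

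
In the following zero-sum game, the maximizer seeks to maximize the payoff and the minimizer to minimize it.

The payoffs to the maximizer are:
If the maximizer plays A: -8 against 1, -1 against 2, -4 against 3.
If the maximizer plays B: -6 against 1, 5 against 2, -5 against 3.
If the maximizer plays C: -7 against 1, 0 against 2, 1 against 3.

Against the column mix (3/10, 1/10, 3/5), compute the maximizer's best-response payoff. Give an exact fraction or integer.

-3/2

A: (-8)·(3/10) + (-1)·(1/10) + (-4)·(3/5) = -49/10.
B: (-6)·(3/10) + (5)·(1/10) + (-5)·(3/5) = -43/10.
C: (-7)·(3/10) + (0)·(1/10) + (1)·(3/5) = -3/2.
The best pure response is C with expected payoff -3/2.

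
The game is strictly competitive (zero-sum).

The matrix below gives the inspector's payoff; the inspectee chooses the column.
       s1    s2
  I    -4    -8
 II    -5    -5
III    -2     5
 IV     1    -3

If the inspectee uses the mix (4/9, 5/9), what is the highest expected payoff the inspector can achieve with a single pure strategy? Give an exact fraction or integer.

17/9

I: (-4)·(4/9) + (-8)·(5/9) = -56/9.
II: (-5)·(4/9) + (-5)·(5/9) = -5.
III: (-2)·(4/9) + (5)·(5/9) = 17/9.
IV: (1)·(4/9) + (-3)·(5/9) = -11/9.
The best pure response is III with expected payoff 17/9.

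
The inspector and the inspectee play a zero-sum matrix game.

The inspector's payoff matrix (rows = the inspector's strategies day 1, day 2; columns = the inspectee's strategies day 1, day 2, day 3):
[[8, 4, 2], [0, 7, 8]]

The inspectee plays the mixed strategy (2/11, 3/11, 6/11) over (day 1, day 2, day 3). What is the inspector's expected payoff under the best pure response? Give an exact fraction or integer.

day 1: (8)·(2/11) + (4)·(3/11) + (2)·(6/11) = 40/11.
day 2: (0)·(2/11) + (7)·(3/11) + (8)·(6/11) = 69/11.
The best pure response is day 2 with expected payoff 69/11.

69/11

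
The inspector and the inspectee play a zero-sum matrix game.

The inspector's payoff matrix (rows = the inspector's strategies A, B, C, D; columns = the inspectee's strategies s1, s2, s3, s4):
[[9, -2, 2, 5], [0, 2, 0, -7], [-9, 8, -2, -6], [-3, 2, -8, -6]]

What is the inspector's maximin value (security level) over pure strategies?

The worst-case payoff for each row is A: -2, B: -7, C: -9, D: -8.
The best of these is -2.

-2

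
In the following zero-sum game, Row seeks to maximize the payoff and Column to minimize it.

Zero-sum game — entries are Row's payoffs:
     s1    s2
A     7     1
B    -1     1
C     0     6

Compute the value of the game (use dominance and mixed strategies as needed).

7/2

Row B is strictly dominated by row C, so Row never plays it.
The remaining 2×2 game on (A, C) × (s1, s2) has no saddle point. Let Row play A with probability p; indifference gives 7p = p + 6(1−p), so p = 1/2.
Similarly Column's optimal q on s1 is 5/12, and the value is 7·(5/12) + (1)·(7/12) = 7/2.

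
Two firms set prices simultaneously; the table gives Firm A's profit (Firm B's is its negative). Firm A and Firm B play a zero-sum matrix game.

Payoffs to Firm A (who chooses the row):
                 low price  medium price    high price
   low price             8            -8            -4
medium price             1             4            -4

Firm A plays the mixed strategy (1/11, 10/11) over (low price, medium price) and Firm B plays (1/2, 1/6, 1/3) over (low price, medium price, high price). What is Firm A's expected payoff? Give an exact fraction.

-1/33

Against (1/2, 1/6, 1/3), each row's expected payoff is low price: 4/3; medium price: -1/6.
Taking the (1/11, 10/11)-weighted average: (1/11)·(4/3) + (10/11)·(-1/6) = -1/33.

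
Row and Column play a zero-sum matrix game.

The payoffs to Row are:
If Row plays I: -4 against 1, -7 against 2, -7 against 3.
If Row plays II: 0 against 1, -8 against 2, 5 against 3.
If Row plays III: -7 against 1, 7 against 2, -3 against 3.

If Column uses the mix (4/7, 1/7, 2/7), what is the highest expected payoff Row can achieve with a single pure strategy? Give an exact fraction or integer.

2/7

I: (-4)·(4/7) + (-7)·(1/7) + (-7)·(2/7) = -37/7.
II: (0)·(4/7) + (-8)·(1/7) + (5)·(2/7) = 2/7.
III: (-7)·(4/7) + (7)·(1/7) + (-3)·(2/7) = -27/7.
The best pure response is II with expected payoff 2/7.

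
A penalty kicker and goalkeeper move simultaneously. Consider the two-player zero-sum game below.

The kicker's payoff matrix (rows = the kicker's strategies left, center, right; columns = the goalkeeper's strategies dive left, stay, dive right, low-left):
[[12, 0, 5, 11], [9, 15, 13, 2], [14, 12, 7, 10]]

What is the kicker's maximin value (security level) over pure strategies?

7

The worst-case payoff for each row is left: 0, center: 2, right: 7.
The best of these is 7.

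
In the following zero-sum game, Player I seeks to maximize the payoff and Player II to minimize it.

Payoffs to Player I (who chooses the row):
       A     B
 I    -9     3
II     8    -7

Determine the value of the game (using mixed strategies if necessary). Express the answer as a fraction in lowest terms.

Row minima are -9 and -7, so Player I's maximin is -7; column maxima are 8 and 3, so Player II's minimax is 3. These differ, so the equilibrium is in mixed strategies.
Let Player I play I with probability p. Player II is indifferent when −9p + 8(1−p) = 3p − 7(1−p), giving p = 5/9.
Let Player II play A with probability q. Player I is indifferent when −9q + 3(1−q) = 8q − 7(1−q), giving q = 10/27.
The value is -9·(10/27) + (3)·(17/27) = -13/9.

-13/9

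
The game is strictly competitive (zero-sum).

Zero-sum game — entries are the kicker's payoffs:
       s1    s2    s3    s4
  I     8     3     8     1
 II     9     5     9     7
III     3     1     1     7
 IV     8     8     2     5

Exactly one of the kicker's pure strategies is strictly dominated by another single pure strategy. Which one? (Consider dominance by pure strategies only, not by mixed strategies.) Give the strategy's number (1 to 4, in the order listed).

Compare I with II: 9 > 8, 5 > 3, 9 > 8, 7 > 1.
So II strictly dominates I for the kicker; I is strictly dominated.

1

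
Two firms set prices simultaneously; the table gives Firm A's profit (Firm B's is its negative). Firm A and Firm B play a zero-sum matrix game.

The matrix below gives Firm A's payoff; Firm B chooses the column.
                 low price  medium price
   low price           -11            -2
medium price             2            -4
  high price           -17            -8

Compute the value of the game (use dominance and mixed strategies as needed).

-16/5

Row high price is strictly dominated by row low price, so Firm A never plays it.
The remaining 2×2 game on (low price, medium price) × (low price, medium price) has no saddle point. Let Firm A play low price with probability p; indifference gives −11p + 2(1−p) = −2p − 4(1−p), so p = 2/5.
Similarly Firm B's optimal q on low price is 2/15, and the value is -11·(2/15) + (-2)·(13/15) = -16/5.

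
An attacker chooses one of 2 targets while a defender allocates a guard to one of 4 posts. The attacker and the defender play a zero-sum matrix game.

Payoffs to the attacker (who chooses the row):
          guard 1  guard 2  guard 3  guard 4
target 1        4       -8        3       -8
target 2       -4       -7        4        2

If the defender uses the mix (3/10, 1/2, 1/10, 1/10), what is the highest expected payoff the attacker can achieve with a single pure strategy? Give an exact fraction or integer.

target 1: (4)·(3/10) + (-8)·(1/2) + (3)·(1/10) + (-8)·(1/10) = -33/10.
target 2: (-4)·(3/10) + (-7)·(1/2) + (4)·(1/10) + (2)·(1/10) = -41/10.
The best pure response is target 1 with expected payoff -33/10.

-33/10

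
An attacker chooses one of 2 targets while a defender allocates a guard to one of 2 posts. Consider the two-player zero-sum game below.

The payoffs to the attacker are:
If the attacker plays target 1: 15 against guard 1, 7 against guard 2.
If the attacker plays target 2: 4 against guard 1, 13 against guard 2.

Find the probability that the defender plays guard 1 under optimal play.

6/17

Row minima are 7 and 4, so the attacker's maximin is 7; column maxima are 15 and 13, so the defender's minimax is 13. These differ, so the equilibrium is in mixed strategies.
Let the defender play guard 1 with probability q. The attacker is indifferent when 15q + 7(1−q) = 4q + 13(1−q), giving q = 6/17.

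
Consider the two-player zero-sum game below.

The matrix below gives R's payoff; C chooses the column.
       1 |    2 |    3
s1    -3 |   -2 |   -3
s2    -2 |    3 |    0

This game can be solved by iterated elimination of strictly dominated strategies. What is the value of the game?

-2

Row s1 is strictly dominated by row s2 (-2>-3, 3>-2, 0>-3); eliminate s1.
Column 2 is strictly dominated by 1 for C (-2<3); eliminate 2.
Column 3 is strictly dominated by 1 for C (-2<0); eliminate 3.
Only (s2, 1) remains, with payoff -2.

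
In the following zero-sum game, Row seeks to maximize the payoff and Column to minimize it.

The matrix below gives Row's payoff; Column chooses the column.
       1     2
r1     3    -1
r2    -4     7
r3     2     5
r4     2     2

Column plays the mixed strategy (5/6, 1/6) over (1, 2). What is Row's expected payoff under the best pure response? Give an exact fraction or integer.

5/2

r1: (3)·(5/6) + (-1)·(1/6) = 7/3.
r2: (-4)·(5/6) + (7)·(1/6) = -13/6.
r3: (2)·(5/6) + (5)·(1/6) = 5/2.
r4: (2)·(5/6) + (2)·(1/6) = 2.
The best pure response is r3 with expected payoff 5/2.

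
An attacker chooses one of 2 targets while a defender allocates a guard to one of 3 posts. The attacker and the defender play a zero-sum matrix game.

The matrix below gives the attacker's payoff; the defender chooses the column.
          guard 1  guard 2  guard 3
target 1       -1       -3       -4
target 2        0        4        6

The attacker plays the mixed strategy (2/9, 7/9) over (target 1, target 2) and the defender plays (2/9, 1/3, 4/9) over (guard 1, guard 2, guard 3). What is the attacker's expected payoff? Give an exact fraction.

22/9

Against (2/9, 1/3, 4/9), each row's expected payoff is target 1: -3; target 2: 4.
Taking the (2/9, 7/9)-weighted average: (2/9)·(-3) + (7/9)·(4) = 22/9.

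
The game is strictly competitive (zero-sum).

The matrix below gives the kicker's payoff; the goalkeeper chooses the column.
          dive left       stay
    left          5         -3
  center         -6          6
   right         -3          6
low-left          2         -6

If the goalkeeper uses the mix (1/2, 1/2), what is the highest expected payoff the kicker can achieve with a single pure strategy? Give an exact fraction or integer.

3/2

left: (5)·(1/2) + (-3)·(1/2) = 1.
center: (-6)·(1/2) + (6)·(1/2) = 0.
right: (-3)·(1/2) + (6)·(1/2) = 3/2.
low-left: (2)·(1/2) + (-6)·(1/2) = -2.
The best pure response is right with expected payoff 3/2.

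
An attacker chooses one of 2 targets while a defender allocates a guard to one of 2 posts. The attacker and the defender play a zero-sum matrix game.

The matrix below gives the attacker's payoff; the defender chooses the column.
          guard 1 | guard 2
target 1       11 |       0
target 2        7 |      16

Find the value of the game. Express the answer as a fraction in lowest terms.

44/5

Row minima are 0 and 7, so the attacker's maximin is 7; column maxima are 11 and 16, so the defender's minimax is 11. These differ, so the equilibrium is in mixed strategies.
Let the attacker play target 1 with probability p. The defender is indifferent when 11p + 7(1−p) = 16(1−p), giving p = 9/20.
Let the defender play guard 1 with probability q. The attacker is indifferent when 11q = 7q + 16(1−q), giving q = 4/5.
The value is 11·(4/5) + (0)·(1/5) = 44/5.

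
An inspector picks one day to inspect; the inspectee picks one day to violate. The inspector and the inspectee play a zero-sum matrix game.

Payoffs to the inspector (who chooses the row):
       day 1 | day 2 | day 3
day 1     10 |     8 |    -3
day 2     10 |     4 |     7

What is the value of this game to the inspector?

Column day 1 is strictly dominated by day 2 for the inspectee (it gives the inspector more in every row).
The remaining 2×2 game on (day 1, day 2) × (day 2, day 3) has no saddle point. Let the inspector play day 1 with probability p; indifference gives 8p + 4(1−p) = −3p + 7(1−p), so p = 3/14.
Similarly the inspectee's optimal q on day 2 is 5/7, and the value is 8·(5/7) + (-3)·(2/7) = 34/7.

34/7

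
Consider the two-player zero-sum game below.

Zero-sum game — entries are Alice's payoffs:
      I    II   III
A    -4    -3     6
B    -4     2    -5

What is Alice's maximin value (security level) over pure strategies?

-4

The worst-case payoff for each row is A: -4, B: -5.
The best of these is -4.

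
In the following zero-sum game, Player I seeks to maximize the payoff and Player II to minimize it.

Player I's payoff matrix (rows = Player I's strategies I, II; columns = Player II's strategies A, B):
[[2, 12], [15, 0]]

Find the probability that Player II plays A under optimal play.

12/25

Row minima are 2 and 0, so Player I's maximin is 2; column maxima are 15 and 12, so Player II's minimax is 12. These differ, so the equilibrium is in mixed strategies.
Let Player II play A with probability q. Player I is indifferent when 2q + 12(1−q) = 15q, giving q = 12/25.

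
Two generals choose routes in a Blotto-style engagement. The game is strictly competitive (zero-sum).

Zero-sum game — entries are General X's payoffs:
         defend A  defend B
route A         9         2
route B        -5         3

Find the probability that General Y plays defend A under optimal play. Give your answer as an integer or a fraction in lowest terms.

Row minima are 2 and -5, so General X's maximin is 2; column maxima are 9 and 3, so General Y's minimax is 3. These differ, so the equilibrium is in mixed strategies.
Let General Y play defend A with probability q. General X is indifferent when 9q + 2(1−q) = −5q + 3(1−q), giving q = 1/15.

1/15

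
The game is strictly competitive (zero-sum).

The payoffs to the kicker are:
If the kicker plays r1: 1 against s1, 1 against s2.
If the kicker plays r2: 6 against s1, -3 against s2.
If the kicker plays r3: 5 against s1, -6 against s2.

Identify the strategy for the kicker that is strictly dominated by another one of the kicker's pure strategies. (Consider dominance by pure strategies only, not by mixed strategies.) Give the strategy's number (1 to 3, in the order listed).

Compare r3 with r2: 6 > 5, -3 > -6.
So r2 strictly dominates r3 for the kicker; r3 is strictly dominated.

3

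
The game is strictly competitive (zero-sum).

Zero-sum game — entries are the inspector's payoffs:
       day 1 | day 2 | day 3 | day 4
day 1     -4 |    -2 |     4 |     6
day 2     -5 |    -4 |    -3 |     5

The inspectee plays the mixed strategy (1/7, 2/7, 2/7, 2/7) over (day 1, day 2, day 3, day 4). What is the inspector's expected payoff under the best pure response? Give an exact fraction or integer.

12/7

day 1: (-4)·(1/7) + (-2)·(2/7) + (4)·(2/7) + (6)·(2/7) = 12/7.
day 2: (-5)·(1/7) + (-4)·(2/7) + (-3)·(2/7) + (5)·(2/7) = -9/7.
The best pure response is day 1 with expected payoff 12/7.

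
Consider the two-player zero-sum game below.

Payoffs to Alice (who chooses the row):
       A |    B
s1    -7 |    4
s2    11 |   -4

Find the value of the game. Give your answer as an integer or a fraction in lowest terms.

8/13

Row minima are -7 and -4, so Alice's maximin is -4; column maxima are 11 and 4, so Bob's minimax is 4. These differ, so the equilibrium is in mixed strategies.
Let Alice play s1 with probability p. Bob is indifferent when −7p + 11(1−p) = 4p − 4(1−p), giving p = 15/26.
Let Bob play A with probability q. Alice is indifferent when −7q + 4(1−q) = 11q − 4(1−q), giving q = 4/13.
The value is -7·(4/13) + (4)·(9/13) = 8/13.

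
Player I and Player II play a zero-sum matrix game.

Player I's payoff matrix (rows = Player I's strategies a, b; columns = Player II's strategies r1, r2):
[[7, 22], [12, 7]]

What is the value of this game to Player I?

43/4

Row minima are 7 and 7, so Player I's maximin is 7; column maxima are 12 and 22, so Player II's minimax is 12. These differ, so the equilibrium is in mixed strategies.
Let Player I play a with probability p. Player II is indifferent when 7p + 12(1−p) = 22p + 7(1−p), giving p = 1/4.
Let Player II play r1 with probability q. Player I is indifferent when 7q + 22(1−q) = 12q + 7(1−q), giving q = 3/4.
The value is 7·(3/4) + (22)·(1/4) = 43/4.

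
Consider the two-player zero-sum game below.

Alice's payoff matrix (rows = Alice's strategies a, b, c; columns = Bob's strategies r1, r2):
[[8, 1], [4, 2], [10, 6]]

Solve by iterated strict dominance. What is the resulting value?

Column r1 is strictly dominated by r2 for Bob (1<8, 2<4, 6<10); eliminate r1.
Row b is strictly dominated by row c (6>2); eliminate b.
Row a is strictly dominated by row c (6>1); eliminate a.
Only (c, r2) remains, with payoff 6.

6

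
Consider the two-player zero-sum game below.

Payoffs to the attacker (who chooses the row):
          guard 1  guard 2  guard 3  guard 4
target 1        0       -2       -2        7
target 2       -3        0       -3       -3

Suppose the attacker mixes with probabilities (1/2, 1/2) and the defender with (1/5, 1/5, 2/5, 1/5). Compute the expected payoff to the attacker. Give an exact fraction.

-11/10

Against (1/5, 1/5, 2/5, 1/5), each row's expected payoff is target 1: 1/5; target 2: -12/5.
Taking the (1/2, 1/2)-weighted average: (1/2)·(1/5) + (1/2)·(-12/5) = -11/10.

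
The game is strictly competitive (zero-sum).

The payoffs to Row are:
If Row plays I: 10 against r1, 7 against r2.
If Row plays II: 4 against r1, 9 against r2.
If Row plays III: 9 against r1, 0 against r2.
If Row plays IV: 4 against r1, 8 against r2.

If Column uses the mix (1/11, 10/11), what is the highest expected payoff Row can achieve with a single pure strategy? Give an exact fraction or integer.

I: (10)·(1/11) + (7)·(10/11) = 80/11.
II: (4)·(1/11) + (9)·(10/11) = 94/11.
III: (9)·(1/11) + (0)·(10/11) = 9/11.
IV: (4)·(1/11) + (8)·(10/11) = 84/11.
The best pure response is II with expected payoff 94/11.

94/11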